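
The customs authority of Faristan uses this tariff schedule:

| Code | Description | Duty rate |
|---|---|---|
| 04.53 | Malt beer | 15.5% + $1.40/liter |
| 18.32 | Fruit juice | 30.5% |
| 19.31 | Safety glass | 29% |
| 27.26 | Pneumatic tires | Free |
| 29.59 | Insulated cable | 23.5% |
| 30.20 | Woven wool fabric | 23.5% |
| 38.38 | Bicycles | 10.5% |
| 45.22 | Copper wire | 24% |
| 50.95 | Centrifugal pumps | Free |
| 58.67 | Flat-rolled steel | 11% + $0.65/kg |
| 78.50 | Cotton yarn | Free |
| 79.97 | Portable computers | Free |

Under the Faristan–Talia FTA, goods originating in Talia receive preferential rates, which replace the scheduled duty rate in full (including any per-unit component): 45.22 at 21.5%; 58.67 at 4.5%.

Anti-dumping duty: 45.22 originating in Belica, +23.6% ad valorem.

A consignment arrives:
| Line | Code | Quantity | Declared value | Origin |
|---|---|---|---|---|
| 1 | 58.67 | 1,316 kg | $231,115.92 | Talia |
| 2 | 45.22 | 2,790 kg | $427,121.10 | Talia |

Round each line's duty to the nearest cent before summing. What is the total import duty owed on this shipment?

Line 1 (58.67, Talia, 1,316 kg, $231,115.92):
Base rate for 58.67 is 11% + $0.65/kg.
Origin Talia qualifies under the Faristan–Talia agreement and 58.67 is covered: preferential rate 4.5% applies instead.
Duty = $231,115.92 × 4.5% = $10,400.22.
Line 2 (45.22, Talia, 2,790 kg, $427,121.10):
Base rate for 45.22 is 24%.
Origin Talia qualifies under the Faristan–Talia agreement and 45.22 is covered: preferential rate 21.5% applies instead.
The additional-duty order on 45.22 targets Belica, not Talia; it does not apply.
Duty = $427,121.10 × 21.5% = $91,831.04.
Total = $10,400.22 + $91,831.04 = $102,231.26.

$102,231.26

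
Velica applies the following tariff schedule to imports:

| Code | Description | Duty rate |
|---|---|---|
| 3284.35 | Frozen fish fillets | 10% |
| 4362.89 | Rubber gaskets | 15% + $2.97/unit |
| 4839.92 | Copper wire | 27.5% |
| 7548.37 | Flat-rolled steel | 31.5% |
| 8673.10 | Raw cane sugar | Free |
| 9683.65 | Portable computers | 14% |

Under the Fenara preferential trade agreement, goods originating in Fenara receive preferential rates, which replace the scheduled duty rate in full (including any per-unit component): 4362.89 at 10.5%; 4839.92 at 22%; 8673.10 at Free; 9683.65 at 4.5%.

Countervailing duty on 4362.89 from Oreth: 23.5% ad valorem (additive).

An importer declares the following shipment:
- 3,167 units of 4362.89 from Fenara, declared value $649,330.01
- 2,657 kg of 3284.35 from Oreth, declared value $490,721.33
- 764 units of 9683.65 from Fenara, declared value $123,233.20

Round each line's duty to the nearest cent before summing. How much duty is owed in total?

$122,797.27

Line 1 (4362.89, Fenara, 3,167 units, $649,330.01):
Base rate for 4362.89 is 15% + $2.97/unit.
Origin Fenara qualifies under the Velica–Fenara agreement and 4362.89 is covered: preferential rate 10.5% applies instead.
The additional-duty order on 4362.89 targets Oreth, not Fenara; it does not apply.
Duty = $649,330.01 × 10.5% = $68,179.65.
Line 2 (3284.35, Oreth, 2,657 kg, $490,721.33):
Base rate for 3284.35 is 10%.
Duty = $490,721.33 × 10% = $49,072.13.
Line 3 (9683.65, Fenara, 764 units, $123,233.20):
Base rate for 9683.65 is 14%.
Origin Fenara qualifies under the Velica–Fenara agreement and 9683.65 is covered: preferential rate 4.5% applies instead.
Duty = $123,233.20 × 4.5% = $5,545.49.
Total = $68,179.65 + $49,072.13 + $5,545.49 = $122,797.27.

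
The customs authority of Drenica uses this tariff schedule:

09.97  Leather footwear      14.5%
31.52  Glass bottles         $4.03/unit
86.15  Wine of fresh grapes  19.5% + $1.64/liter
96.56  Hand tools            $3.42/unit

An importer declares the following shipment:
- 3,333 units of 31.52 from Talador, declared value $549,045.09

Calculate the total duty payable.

Line 1 (31.52, Talador, 3,333 units, $549,045.09):
Base rate for 31.52 is $4.03/unit.
Duty = 3,333 × $4.03 = $13,431.99.

$13,431.99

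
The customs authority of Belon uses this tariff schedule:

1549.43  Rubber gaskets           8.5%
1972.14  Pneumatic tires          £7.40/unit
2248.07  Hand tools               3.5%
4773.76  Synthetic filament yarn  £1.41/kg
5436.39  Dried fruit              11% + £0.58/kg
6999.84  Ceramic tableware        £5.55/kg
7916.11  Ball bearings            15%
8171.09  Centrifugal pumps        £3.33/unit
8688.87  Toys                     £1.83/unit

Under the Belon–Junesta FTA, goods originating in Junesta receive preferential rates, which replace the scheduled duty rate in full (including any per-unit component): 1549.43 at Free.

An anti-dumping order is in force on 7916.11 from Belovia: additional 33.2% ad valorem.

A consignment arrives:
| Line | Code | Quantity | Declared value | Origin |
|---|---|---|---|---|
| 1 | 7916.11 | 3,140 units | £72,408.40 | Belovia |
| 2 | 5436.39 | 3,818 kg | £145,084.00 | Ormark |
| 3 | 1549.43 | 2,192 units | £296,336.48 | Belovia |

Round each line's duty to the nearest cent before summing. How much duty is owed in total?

Line 1 (7916.11, Belovia, 3,140 units, £72,408.40):
Base rate for 7916.11 is 15%.
Additional duty on 7916.11 from Belovia: +33.2%. Applied ad valorem rate: 15% + 33.2% = 48.2%.
Duty = £72,408.40 × 48.2% = £34,900.85.
Line 2 (5436.39, Ormark, 3,818 kg, £145,084.00):
Base rate for 5436.39 is 11% + £0.58/kg.
Duty = £145,084.00 × 11% + 3,818 × £0.58 = £18,173.68.
Line 3 (1549.43, Belovia, 2,192 units, £296,336.48):
Base rate for 1549.43 is 8.5%.
1549.43 has an FTA preferential rate, but origin Belovia is not Junesta; base rate stands.
Duty = £296,336.48 × 8.5% = £25,188.60.
Total = £34,900.85 + £18,173.68 + £25,188.60 = £78,263.13.

£78,263.13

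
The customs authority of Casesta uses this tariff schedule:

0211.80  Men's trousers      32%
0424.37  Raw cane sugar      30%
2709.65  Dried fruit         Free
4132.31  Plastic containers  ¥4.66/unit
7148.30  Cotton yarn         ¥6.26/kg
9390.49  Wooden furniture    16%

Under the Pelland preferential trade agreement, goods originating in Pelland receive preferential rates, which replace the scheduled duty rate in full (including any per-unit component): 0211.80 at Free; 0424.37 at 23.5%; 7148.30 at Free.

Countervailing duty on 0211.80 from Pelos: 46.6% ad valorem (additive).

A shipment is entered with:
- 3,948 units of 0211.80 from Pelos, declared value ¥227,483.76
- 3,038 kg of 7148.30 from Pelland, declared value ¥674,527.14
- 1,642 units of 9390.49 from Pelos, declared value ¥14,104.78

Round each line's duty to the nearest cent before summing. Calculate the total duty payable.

Line 1 (0211.80, Pelos, 3,948 units, ¥227,483.76):
Base rate for 0211.80 is 32%.
0211.80 has an FTA preferential rate, but origin Pelos is not Pelland; base rate stands.
Additional duty on 0211.80 from Pelos: +46.6%. Applied ad valorem rate: 32% + 46.6% = 78.6%.
Duty = ¥227,483.76 × 78.6% = ¥178,802.24.
Line 2 (7148.30, Pelland, 3,038 kg, ¥674,527.14):
Base rate for 7148.30 is ¥6.26/kg.
Origin Pelland qualifies under the Casesta–Pelland agreement and 7148.30 is covered: preferential rate Free applies instead.
Duty = ¥674,527.14 × 0% = ¥0.00.
Line 3 (9390.49, Pelos, 1,642 units, ¥14,104.78):
Base rate for 9390.49 is 16%.
Duty = ¥14,104.78 × 16% = ¥2,256.76.
Total = ¥178,802.24 + ¥0.00 + ¥2,256.76 = ¥181,059.00.

¥181,059.00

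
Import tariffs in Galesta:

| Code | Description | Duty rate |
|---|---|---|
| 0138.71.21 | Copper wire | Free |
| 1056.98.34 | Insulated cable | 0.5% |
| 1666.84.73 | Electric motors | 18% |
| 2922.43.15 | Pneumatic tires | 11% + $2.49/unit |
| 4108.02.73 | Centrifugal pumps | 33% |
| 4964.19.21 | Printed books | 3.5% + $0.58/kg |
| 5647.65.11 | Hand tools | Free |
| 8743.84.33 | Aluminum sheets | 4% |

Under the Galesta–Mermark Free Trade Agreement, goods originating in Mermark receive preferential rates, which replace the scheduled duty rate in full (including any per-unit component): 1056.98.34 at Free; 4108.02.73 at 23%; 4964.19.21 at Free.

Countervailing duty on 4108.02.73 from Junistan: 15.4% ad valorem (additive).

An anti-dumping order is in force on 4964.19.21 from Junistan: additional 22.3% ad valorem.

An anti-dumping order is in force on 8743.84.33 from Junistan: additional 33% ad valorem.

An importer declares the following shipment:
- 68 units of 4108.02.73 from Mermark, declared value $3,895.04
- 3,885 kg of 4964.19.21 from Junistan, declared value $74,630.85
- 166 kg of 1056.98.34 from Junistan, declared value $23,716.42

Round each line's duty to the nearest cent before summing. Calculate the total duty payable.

Line 1 (4108.02.73, Mermark, 68 units, $3,895.04):
Base rate for 4108.02.73 is 33%.
Origin Mermark qualifies under the Galesta–Mermark agreement and 4108.02.73 is covered: preferential rate 23% applies instead.
The additional-duty order on 4108.02.73 targets Junistan, not Mermark; it does not apply.
Duty = $3,895.04 × 23% = $895.86.
Line 2 (4964.19.21, Junistan, 3,885 kg, $74,630.85):
Base rate for 4964.19.21 is 3.5% + $0.58/kg.
4964.19.21 has an FTA preferential rate, but origin Junistan is not Mermark; base rate stands.
Additional duty on 4964.19.21 from Junistan: +22.3%. Applied ad valorem rate: 3.5% + 22.3% = 25.8%.
Duty = $74,630.85 × 25.8% + 3,885 × $0.58 = $21,508.06.
Line 3 (1056.98.34, Junistan, 166 kg, $23,716.42):
Base rate for 1056.98.34 is 0.5%.
1056.98.34 has an FTA preferential rate, but origin Junistan is not Mermark; base rate stands.
Duty = $23,716.42 × 0.5% = $118.58.
Total = $895.86 + $21,508.06 + $118.58 = $22,522.50.

$22,522.50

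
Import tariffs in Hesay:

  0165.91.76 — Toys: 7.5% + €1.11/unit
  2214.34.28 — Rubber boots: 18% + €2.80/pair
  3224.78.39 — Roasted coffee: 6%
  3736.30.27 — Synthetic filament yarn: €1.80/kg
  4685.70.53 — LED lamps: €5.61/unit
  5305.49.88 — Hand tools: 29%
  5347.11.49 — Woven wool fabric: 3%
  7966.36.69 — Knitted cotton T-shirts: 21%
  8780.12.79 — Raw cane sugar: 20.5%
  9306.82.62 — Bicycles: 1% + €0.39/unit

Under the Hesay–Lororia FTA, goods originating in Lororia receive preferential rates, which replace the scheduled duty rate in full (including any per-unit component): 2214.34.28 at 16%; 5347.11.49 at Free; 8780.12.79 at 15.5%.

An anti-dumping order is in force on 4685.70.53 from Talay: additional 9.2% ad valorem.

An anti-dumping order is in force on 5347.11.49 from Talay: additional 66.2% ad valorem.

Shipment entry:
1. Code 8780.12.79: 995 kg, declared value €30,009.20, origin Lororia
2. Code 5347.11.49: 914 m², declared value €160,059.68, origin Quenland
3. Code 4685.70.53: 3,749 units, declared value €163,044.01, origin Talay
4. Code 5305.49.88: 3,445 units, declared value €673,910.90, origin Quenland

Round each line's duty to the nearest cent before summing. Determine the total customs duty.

Line 1 (8780.12.79, Lororia, 995 kg, €30,009.20):
Base rate for 8780.12.79 is 20.5%.
Origin Lororia qualifies under the Hesay–Lororia agreement and 8780.12.79 is covered: preferential rate 15.5% applies instead.
Duty = €30,009.20 × 15.5% = €4,651.43.
Line 2 (5347.11.49, Quenland, 914 m², €160,059.68):
Base rate for 5347.11.49 is 3%.
5347.11.49 has an FTA preferential rate, but origin Quenland is not Lororia; base rate stands.
The additional-duty order on 5347.11.49 targets Talay, not Quenland; it does not apply.
Duty = €160,059.68 × 3% = €4,801.79.
Line 3 (4685.70.53, Talay, 3,749 units, €163,044.01):
Base rate for 4685.70.53 is €5.61/unit.
Additional duty on 4685.70.53 from Talay: +9.2% ad valorem. Applied ad valorem rate = 9.2%.
Duty = €163,044.01 × 9.2% + 3,749 × €5.61 = €36,031.94.
Line 4 (5305.49.88, Quenland, 3,445 units, €673,910.90):
Base rate for 5305.49.88 is 29%.
Duty = €673,910.90 × 29% = €195,434.16.
Total = €4,651.43 + €4,801.79 + €36,031.94 + €195,434.16 = €240,919.32.

€240,919.32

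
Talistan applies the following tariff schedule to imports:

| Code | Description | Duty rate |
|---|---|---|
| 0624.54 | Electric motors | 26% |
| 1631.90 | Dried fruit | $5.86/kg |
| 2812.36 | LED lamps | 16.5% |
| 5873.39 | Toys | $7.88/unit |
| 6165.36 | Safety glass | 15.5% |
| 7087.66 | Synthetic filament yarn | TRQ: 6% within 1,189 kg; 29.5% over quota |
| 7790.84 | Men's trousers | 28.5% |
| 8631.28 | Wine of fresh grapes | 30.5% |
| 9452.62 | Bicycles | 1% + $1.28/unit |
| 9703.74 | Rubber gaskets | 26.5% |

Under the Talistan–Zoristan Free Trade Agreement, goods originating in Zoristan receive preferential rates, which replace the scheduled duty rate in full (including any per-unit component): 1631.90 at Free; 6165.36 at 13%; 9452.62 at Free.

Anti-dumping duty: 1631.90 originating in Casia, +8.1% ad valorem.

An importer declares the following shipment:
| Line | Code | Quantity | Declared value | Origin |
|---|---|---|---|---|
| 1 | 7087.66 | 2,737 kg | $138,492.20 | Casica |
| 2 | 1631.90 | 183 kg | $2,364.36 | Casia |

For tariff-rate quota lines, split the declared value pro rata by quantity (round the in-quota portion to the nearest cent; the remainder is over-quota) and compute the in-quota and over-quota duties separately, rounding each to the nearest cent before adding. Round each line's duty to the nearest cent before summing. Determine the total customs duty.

$27,980.69

Line 1 (7087.66, Casica, 2,737 kg, $138,492.20):
Code 7087.66 is under a tariff-rate quota (threshold 1,189 kg). In-quota: 1,189 kg at 6%; over-quota: 1,548 kg at 29.5%.
Pro-rata value split: in-quota = $138,492.20 × 1,189/2,737 = $60,163.40; over-quota = $138,492.20 − $60,163.40 = $78,328.80.
In-quota duty = $60,163.40 × 6% = $3,609.80. Over-quota duty = $78,328.80 × 29.5% = $23,107.00.
Line duty = $3,609.80 + $23,107.00 = $26,716.80.
Line 2 (1631.90, Casia, 183 kg, $2,364.36):
Base rate for 1631.90 is $5.86/kg.
1631.90 has an FTA preferential rate, but origin Casia is not Zoristan; base rate stands.
Additional duty on 1631.90 from Casia: +8.1% ad valorem. Applied ad valorem rate = 8.1%.
Duty = $2,364.36 × 8.1% + 183 × $5.86 = $1,263.89.
Total = $26,716.80 + $1,263.89 = $27,980.69.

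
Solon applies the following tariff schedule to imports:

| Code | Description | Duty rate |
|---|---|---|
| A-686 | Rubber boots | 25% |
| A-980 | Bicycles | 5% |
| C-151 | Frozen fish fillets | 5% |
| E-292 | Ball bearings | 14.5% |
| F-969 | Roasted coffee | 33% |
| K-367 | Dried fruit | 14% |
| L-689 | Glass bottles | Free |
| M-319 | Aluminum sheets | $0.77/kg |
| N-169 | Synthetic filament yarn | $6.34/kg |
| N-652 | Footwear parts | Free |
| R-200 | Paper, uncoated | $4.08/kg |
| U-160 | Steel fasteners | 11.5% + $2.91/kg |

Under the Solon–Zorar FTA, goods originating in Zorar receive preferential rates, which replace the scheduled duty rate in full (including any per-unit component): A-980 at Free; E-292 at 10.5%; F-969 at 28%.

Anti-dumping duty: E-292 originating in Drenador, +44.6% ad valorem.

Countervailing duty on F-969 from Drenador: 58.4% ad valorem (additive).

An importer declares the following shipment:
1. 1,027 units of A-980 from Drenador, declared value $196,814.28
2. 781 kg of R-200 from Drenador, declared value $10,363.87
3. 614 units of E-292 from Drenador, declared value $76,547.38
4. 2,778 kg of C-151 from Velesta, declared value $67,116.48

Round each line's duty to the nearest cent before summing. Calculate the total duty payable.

$61,622.51

Line 1 (A-980, Drenador, 1,027 units, $196,814.28):
Base rate for A-980 is 5%.
A-980 has an FTA preferential rate, but origin Drenador is not Zorar; base rate stands.
Duty = $196,814.28 × 5% = $9,840.71.
Line 2 (R-200, Drenador, 781 kg, $10,363.87):
Base rate for R-200 is $4.08/kg.
Duty = 781 × $4.08 = $3,186.48.
Line 3 (E-292, Drenador, 614 units, $76,547.38):
Base rate for E-292 is 14.5%.
E-292 has an FTA preferential rate, but origin Drenador is not Zorar; base rate stands.
Additional duty on E-292 from Drenador: +44.6%. Applied ad valorem rate: 14.5% + 44.6% = 59.1%.
Duty = $76,547.38 × 59.1% = $45,239.50.
Line 4 (C-151, Velesta, 2,778 kg, $67,116.48):
Base rate for C-151 is 5%.
Duty = $67,116.48 × 5% = $3,355.82.
Total = $9,840.71 + $3,186.48 + $45,239.50 + $3,355.82 = $61,622.51.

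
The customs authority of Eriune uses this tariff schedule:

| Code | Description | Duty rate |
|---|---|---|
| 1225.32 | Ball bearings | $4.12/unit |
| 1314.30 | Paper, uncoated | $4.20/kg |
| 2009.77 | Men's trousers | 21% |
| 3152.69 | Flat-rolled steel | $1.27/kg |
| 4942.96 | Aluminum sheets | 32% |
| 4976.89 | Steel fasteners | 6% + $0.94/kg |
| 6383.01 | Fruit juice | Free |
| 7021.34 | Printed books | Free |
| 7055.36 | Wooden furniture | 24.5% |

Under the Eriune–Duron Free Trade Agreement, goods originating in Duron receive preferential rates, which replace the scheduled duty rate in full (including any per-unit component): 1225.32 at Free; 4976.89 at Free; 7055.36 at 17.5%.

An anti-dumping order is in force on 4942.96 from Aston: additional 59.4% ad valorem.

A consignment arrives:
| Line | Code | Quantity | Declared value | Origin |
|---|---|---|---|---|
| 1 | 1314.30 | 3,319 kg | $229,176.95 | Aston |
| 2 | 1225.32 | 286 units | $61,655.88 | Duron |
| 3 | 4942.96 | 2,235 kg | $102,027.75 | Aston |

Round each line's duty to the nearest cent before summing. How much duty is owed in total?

$107,193.16

Line 1 (1314.30, Aston, 3,319 kg, $229,176.95):
Base rate for 1314.30 is $4.20/kg.
Duty = 3,319 × $4.20 = $13,939.80.
Line 2 (1225.32, Duron, 286 units, $61,655.88):
Base rate for 1225.32 is $4.12/unit.
Origin Duron qualifies under the Eriune–Duron agreement and 1225.32 is covered: preferential rate Free applies instead.
Duty = $61,655.88 × 0% = $0.00.
Line 3 (4942.96, Aston, 2,235 kg, $102,027.75):
Base rate for 4942.96 is 32%.
Additional duty on 4942.96 from Aston: +59.4%. Applied ad valorem rate: 32% + 59.4% = 91.4%.
Duty = $102,027.75 × 91.4% = $93,253.36.
Total = $13,939.80 + $0.00 + $93,253.36 = $107,193.16.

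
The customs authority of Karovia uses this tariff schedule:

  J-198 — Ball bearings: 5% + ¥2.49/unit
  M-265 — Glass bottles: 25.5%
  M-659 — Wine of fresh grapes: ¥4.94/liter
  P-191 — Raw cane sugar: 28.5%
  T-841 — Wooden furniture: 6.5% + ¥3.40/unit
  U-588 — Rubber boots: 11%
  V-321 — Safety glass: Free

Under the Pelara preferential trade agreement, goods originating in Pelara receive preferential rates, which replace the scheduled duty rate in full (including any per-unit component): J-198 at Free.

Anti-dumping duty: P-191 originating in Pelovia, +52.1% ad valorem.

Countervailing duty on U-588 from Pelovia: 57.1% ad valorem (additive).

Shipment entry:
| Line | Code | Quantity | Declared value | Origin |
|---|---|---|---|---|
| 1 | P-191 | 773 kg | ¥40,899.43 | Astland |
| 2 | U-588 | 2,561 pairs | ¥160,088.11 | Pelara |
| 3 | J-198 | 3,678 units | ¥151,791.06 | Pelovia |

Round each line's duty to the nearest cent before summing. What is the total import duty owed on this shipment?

Line 1 (P-191, Astland, 773 kg, ¥40,899.43):
Base rate for P-191 is 28.5%.
The additional-duty order on P-191 targets Pelovia, not Astland; it does not apply.
Duty = ¥40,899.43 × 28.5% = ¥11,656.34.
Line 2 (U-588, Pelara, 2,561 pairs, ¥160,088.11):
Base rate for U-588 is 11%.
Origin Pelara is the FTA partner but U-588 is not on the preference list; base rate stands.
The additional-duty order on U-588 targets Pelovia, not Pelara; it does not apply.
Duty = ¥160,088.11 × 11% = ¥17,609.69.
Line 3 (J-198, Pelovia, 3,678 units, ¥151,791.06):
Base rate for J-198 is 5% + ¥2.49/unit.
J-198 has an FTA preferential rate, but origin Pelovia is not Pelara; base rate stands.
Duty = ¥151,791.06 × 5% + 3,678 × ¥2.49 = ¥16,747.77.
Total = ¥11,656.34 + ¥17,609.69 + ¥16,747.77 = ¥46,013.80.

¥46,013.80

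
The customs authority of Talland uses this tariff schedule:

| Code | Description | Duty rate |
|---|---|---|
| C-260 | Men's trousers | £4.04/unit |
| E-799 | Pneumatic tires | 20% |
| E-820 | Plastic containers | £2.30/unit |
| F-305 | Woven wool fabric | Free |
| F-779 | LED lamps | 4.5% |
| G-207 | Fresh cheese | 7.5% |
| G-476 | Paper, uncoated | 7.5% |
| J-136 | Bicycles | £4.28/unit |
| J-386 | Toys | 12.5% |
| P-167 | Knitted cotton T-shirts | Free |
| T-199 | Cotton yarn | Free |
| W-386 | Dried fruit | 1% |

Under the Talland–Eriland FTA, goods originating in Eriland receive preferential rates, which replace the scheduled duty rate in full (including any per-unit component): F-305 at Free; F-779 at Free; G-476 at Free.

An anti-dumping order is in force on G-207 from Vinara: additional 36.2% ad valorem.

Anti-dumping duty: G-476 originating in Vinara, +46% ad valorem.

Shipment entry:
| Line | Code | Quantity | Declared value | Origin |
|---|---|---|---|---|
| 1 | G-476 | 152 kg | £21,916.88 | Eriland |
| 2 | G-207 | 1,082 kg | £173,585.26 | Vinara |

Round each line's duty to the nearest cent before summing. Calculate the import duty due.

£75,856.76

Line 1 (G-476, Eriland, 152 kg, £21,916.88):
Base rate for G-476 is 7.5%.
Origin Eriland qualifies under the Talland–Eriland agreement and G-476 is covered: preferential rate Free applies instead.
The additional-duty order on G-476 targets Vinara, not Eriland; it does not apply.
Duty = £21,916.88 × 0% = £0.00.
Line 2 (G-207, Vinara, 1,082 kg, £173,585.26):
Base rate for G-207 is 7.5%.
Additional duty on G-207 from Vinara: +36.2%. Applied ad valorem rate: 7.5% + 36.2% = 43.7%.
Duty = £173,585.26 × 43.7% = £75,856.76.
Total = £0.00 + £75,856.76 = £75,856.76.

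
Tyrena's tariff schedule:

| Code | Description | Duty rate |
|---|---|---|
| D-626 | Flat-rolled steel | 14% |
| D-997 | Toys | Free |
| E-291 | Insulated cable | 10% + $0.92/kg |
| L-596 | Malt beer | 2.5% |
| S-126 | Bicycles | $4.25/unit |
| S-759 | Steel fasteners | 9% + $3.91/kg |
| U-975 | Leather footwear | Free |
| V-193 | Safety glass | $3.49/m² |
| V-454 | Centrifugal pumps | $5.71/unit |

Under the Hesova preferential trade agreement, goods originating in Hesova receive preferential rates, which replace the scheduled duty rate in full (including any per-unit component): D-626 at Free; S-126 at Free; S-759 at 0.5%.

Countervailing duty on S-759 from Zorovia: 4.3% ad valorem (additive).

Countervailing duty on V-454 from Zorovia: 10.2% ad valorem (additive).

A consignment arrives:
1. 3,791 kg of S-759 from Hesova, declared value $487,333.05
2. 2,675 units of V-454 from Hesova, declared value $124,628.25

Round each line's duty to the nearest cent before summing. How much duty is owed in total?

$17,710.92

Line 1 (S-759, Hesova, 3,791 kg, $487,333.05):
Base rate for S-759 is 9% + $3.91/kg.
Origin Hesova qualifies under the Tyrena–Hesova agreement and S-759 is covered: preferential rate 0.5% applies instead.
The additional-duty order on S-759 targets Zorovia, not Hesova; it does not apply.
Duty = $487,333.05 × 0.5% = $2,436.67.
Line 2 (V-454, Hesova, 2,675 units, $124,628.25):
Base rate for V-454 is $5.71/unit.
Origin Hesova is the FTA partner but V-454 is not on the preference list; base rate stands.
The additional-duty order on V-454 targets Zorovia, not Hesova; it does not apply.
Duty = 2,675 × $5.71 = $15,274.25.
Total = $2,436.67 + $15,274.25 = $17,710.92.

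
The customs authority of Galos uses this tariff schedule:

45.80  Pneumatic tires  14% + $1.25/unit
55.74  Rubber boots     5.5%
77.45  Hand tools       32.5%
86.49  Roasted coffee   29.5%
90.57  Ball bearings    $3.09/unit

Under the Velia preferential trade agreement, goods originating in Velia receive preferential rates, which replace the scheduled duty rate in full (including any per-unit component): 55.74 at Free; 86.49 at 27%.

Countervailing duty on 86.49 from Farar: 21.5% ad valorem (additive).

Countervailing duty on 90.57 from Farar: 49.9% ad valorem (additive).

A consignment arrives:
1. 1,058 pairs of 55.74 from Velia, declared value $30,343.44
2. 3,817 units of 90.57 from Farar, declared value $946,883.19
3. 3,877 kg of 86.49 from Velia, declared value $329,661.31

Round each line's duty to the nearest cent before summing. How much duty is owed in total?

$573,297.79

Line 1 (55.74, Velia, 1,058 pairs, $30,343.44):
Base rate for 55.74 is 5.5%.
Origin Velia qualifies under the Galos–Velia agreement and 55.74 is covered: preferential rate Free applies instead.
Duty = $30,343.44 × 0% = $0.00.
Line 2 (90.57, Farar, 3,817 units, $946,883.19):
Base rate for 90.57 is $3.09/unit.
Additional duty on 90.57 from Farar: +49.9% ad valorem. Applied ad valorem rate = 49.9%.
Duty = $946,883.19 × 49.9% + 3,817 × $3.09 = $484,289.24.
Line 3 (86.49, Velia, 3,877 kg, $329,661.31):
Base rate for 86.49 is 29.5%.
Origin Velia qualifies under the Galos–Velia agreement and 86.49 is covered: preferential rate 27% applies instead.
The additional-duty order on 86.49 targets Farar, not Velia; it does not apply.
Duty = $329,661.31 × 27% = $89,008.55.
Total = $0.00 + $484,289.24 + $89,008.55 = $573,297.79.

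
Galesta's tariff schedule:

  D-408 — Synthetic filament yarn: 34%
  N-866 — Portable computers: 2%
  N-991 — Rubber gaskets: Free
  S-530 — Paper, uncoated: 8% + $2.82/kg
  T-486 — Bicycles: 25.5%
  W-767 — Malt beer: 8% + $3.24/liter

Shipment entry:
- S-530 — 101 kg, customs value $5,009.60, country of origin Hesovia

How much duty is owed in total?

Line 1 (S-530, Hesovia, 101 kg, $5,009.60):
Base rate for S-530 is 8% + $2.82/kg.
Duty = $5,009.60 × 8% + 101 × $2.82 = $685.59.

$685.59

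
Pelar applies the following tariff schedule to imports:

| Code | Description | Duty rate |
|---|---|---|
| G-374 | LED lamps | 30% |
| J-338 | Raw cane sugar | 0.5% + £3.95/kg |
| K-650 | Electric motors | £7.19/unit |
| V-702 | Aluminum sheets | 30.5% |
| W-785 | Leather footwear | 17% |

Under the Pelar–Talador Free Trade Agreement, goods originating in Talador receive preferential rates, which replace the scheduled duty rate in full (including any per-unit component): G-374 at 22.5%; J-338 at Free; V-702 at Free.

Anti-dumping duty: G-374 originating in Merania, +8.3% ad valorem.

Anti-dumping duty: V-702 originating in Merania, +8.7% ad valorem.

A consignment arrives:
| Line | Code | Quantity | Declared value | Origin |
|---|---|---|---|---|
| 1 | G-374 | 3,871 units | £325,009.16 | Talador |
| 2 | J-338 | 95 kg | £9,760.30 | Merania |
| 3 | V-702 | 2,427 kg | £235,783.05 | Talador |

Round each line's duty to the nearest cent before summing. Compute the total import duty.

Line 1 (G-374, Talador, 3,871 units, £325,009.16):
Base rate for G-374 is 30%.
Origin Talador qualifies under the Pelar–Talador agreement and G-374 is covered: preferential rate 22.5% applies instead.
The additional-duty order on G-374 targets Merania, not Talador; it does not apply.
Duty = £325,009.16 × 22.5% = £73,127.06.
Line 2 (J-338, Merania, 95 kg, £9,760.30):
Base rate for J-338 is 0.5% + £3.95/kg.
J-338 has an FTA preferential rate, but origin Merania is not Talador; base rate stands.
Duty = £9,760.30 × 0.5% + 95 × £3.95 = £424.05.
Line 3 (V-702, Talador, 2,427 kg, £235,783.05):
Base rate for V-702 is 30.5%.
Origin Talador qualifies under the Pelar–Talador agreement and V-702 is covered: preferential rate Free applies instead.
The additional-duty order on V-702 targets Merania, not Talador; it does not apply.
Duty = £235,783.05 × 0% = £0.00.
Total = £73,127.06 + £424.05 + £0.00 = £73,551.11.

£73,551.11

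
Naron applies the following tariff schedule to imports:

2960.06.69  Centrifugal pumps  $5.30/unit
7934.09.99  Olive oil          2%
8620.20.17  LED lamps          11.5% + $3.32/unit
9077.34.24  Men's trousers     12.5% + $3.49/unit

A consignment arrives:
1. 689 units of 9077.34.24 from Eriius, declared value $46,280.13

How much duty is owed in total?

Line 1 (9077.34.24, Eriius, 689 units, $46,280.13):
Base rate for 9077.34.24 is 12.5% + $3.49/unit.
Duty = $46,280.13 × 12.5% + 689 × $3.49 = $8,189.63.

$8,189.63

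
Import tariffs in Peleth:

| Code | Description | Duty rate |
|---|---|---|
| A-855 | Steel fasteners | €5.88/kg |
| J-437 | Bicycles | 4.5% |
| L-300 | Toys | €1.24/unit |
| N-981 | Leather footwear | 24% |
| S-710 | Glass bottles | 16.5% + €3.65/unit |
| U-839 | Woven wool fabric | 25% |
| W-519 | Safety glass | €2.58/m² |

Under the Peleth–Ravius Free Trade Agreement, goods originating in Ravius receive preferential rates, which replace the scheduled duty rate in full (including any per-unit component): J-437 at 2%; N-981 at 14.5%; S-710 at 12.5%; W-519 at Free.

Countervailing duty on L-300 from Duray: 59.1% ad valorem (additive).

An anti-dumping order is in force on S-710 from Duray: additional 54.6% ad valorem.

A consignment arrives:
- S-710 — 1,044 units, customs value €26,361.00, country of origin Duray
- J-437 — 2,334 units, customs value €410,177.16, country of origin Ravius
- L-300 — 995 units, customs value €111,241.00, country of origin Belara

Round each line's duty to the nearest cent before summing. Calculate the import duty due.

€31,990.61

Line 1 (S-710, Duray, 1,044 units, €26,361.00):
Base rate for S-710 is 16.5% + €3.65/unit.
S-710 has an FTA preferential rate, but origin Duray is not Ravius; base rate stands.
Additional duty on S-710 from Duray: +54.6%. Applied ad valorem rate: 16.5% + 54.6% = 71.1%.
Duty = €26,361.00 × 71.1% + 1,044 × €3.65 = €22,553.27.
Line 2 (J-437, Ravius, 2,334 units, €410,177.16):
Base rate for J-437 is 4.5%.
Origin Ravius qualifies under the Peleth–Ravius agreement and J-437 is covered: preferential rate 2% applies instead.
Duty = €410,177.16 × 2% = €8,203.54.
Line 3 (L-300, Belara, 995 units, €111,241.00):
Base rate for L-300 is €1.24/unit.
The additional-duty order on L-300 targets Duray, not Belara; it does not apply.
Duty = 995 × €1.24 = €1,233.80.
Total = €22,553.27 + €8,203.54 + €1,233.80 = €31,990.61.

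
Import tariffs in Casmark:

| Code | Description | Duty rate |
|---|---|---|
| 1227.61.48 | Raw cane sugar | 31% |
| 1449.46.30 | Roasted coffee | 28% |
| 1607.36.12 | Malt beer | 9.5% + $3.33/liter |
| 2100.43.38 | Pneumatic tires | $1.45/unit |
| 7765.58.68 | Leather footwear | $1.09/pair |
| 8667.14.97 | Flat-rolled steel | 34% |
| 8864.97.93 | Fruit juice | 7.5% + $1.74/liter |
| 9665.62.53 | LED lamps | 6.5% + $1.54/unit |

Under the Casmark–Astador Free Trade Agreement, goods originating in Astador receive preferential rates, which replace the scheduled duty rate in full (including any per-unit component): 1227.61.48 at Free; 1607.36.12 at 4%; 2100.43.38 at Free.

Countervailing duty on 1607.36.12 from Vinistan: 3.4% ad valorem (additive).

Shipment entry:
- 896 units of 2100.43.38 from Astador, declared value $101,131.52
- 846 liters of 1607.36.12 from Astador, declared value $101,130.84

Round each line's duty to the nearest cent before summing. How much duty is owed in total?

Line 1 (2100.43.38, Astador, 896 units, $101,131.52):
Base rate for 2100.43.38 is $1.45/unit.
Origin Astador qualifies under the Casmark–Astador agreement and 2100.43.38 is covered: preferential rate Free applies instead.
Duty = $101,131.52 × 0% = $0.00.
Line 2 (1607.36.12, Astador, 846 liters, $101,130.84):
Base rate for 1607.36.12 is 9.5% + $3.33/liter.
Origin Astador qualifies under the Casmark–Astador agreement and 1607.36.12 is covered: preferential rate 4% applies instead.
The additional-duty order on 1607.36.12 targets Vinistan, not Astador; it does not apply.
Duty = $101,130.84 × 4% = $4,045.23.
Total = $0.00 + $4,045.23 = $4,045.23.

$4,045.23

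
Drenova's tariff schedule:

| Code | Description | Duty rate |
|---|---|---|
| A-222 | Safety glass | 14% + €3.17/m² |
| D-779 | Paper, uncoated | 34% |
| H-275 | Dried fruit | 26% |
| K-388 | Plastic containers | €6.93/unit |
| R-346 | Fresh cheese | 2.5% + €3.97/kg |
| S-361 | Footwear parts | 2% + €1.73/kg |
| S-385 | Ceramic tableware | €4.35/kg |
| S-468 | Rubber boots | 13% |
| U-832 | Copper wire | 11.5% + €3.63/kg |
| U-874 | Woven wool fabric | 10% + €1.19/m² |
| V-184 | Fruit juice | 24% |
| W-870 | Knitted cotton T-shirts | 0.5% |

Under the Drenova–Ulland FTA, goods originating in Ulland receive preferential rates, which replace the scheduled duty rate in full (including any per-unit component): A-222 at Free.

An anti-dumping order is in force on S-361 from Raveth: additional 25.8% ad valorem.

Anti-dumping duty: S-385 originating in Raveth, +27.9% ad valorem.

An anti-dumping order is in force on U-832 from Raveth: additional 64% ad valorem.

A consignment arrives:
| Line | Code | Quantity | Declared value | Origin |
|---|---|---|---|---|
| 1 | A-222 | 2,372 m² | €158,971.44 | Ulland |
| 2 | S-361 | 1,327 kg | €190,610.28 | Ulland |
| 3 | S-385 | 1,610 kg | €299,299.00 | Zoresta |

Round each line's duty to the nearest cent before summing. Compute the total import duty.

€13,111.42

Line 1 (A-222, Ulland, 2,372 m², €158,971.44):
Base rate for A-222 is 14% + €3.17/m².
Origin Ulland qualifies under the Drenova–Ulland agreement and A-222 is covered: preferential rate Free applies instead.
Duty = €158,971.44 × 0% = €0.00.
Line 2 (S-361, Ulland, 1,327 kg, €190,610.28):
Base rate for S-361 is 2% + €1.73/kg.
Origin Ulland is the FTA partner but S-361 is not on the preference list; base rate stands.
The additional-duty order on S-361 targets Raveth, not Ulland; it does not apply.
Duty = €190,610.28 × 2% + 1,327 × €1.73 = €6,107.92.
Line 3 (S-385, Zoresta, 1,610 kg, €299,299.00):
Base rate for S-385 is €4.35/kg.
The additional-duty order on S-385 targets Raveth, not Zoresta; it does not apply.
Duty = 1,610 × €4.35 = €7,003.50.
Total = €0.00 + €6,107.92 + €7,003.50 = €13,111.42.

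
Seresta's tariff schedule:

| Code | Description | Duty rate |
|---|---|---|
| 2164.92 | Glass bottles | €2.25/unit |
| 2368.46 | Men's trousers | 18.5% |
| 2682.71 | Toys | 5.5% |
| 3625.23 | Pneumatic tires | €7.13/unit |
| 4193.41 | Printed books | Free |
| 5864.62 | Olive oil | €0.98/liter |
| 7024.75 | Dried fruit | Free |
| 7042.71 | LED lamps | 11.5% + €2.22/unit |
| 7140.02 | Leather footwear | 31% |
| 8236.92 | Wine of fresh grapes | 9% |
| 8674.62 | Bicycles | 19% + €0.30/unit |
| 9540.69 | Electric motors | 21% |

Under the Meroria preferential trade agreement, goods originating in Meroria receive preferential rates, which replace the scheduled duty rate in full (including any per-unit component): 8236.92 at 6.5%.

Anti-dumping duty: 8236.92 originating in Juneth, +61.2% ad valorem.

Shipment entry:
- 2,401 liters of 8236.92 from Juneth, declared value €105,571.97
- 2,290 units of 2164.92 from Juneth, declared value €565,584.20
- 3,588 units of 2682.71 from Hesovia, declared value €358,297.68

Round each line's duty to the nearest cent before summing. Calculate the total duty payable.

Line 1 (8236.92, Juneth, 2,401 liters, €105,571.97):
Base rate for 8236.92 is 9%.
8236.92 has an FTA preferential rate, but origin Juneth is not Meroria; base rate stands.
Additional duty on 8236.92 from Juneth: +61.2%. Applied ad valorem rate: 9% + 61.2% = 70.2%.
Duty = €105,571.97 × 70.2% = €74,111.52.
Line 2 (2164.92, Juneth, 2,290 units, €565,584.20):
Base rate for 2164.92 is €2.25/unit.
Duty = 2,290 × €2.25 = €5,152.50.
Line 3 (2682.71, Hesovia, 3,588 units, €358,297.68):
Base rate for 2682.71 is 5.5%.
Duty = €358,297.68 × 5.5% = €19,706.37.
Total = €74,111.52 + €5,152.50 + €19,706.37 = €98,970.39.

€98,970.39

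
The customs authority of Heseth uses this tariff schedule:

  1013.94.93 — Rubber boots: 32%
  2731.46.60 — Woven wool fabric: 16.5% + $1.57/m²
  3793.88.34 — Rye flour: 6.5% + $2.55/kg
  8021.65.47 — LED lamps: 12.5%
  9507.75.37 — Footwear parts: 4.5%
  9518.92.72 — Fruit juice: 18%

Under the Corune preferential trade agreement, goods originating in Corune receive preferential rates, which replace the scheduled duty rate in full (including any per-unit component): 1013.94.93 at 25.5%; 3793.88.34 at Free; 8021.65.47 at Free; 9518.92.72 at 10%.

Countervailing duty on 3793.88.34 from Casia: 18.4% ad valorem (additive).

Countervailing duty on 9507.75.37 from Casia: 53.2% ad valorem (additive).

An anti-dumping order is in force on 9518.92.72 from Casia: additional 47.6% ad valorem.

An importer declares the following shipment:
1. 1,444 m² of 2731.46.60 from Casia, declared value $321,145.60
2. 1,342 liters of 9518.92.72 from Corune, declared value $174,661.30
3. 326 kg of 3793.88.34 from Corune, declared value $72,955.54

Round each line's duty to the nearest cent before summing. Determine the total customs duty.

$72,722.23

Line 1 (2731.46.60, Casia, 1,444 m², $321,145.60):
Base rate for 2731.46.60 is 16.5% + $1.57/m².
Duty = $321,145.60 × 16.5% + 1,444 × $1.57 = $55,256.10.
Line 2 (9518.92.72, Corune, 1,342 liters, $174,661.30):
Base rate for 9518.92.72 is 18%.
Origin Corune qualifies under the Heseth–Corune agreement and 9518.92.72 is covered: preferential rate 10% applies instead.
The additional-duty order on 9518.92.72 targets Casia, not Corune; it does not apply.
Duty = $174,661.30 × 10% = $17,466.13.
Line 3 (3793.88.34, Corune, 326 kg, $72,955.54):
Base rate for 3793.88.34 is 6.5% + $2.55/kg.
Origin Corune qualifies under the Heseth–Corune agreement and 3793.88.34 is covered: preferential rate Free applies instead.
The additional-duty order on 3793.88.34 targets Casia, not Corune; it does not apply.
Duty = $72,955.54 × 0% = $0.00.
Total = $55,256.10 + $17,466.13 + $0.00 = $72,722.23.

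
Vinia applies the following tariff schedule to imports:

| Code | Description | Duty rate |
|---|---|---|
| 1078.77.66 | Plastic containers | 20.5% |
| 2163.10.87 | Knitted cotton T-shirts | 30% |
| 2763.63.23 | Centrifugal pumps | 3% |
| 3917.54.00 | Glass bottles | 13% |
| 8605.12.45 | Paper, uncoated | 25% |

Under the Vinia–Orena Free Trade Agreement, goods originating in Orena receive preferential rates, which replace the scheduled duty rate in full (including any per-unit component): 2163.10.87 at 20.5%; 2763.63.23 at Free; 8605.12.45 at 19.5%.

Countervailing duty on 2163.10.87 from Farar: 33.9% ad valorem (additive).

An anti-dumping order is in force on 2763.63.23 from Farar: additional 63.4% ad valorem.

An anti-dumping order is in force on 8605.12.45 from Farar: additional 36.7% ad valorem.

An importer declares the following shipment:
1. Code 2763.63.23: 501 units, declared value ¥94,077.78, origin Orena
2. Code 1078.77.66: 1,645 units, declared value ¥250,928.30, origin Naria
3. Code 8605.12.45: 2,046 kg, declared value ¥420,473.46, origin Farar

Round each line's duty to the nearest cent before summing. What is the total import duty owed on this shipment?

¥310,872.42

Line 1 (2763.63.23, Orena, 501 units, ¥94,077.78):
Base rate for 2763.63.23 is 3%.
Origin Orena qualifies under the Vinia–Orena agreement and 2763.63.23 is covered: preferential rate Free applies instead.
The additional-duty order on 2763.63.23 targets Farar, not Orena; it does not apply.
Duty = ¥94,077.78 × 0% = ¥0.00.
Line 2 (1078.77.66, Naria, 1,645 units, ¥250,928.30):
Base rate for 1078.77.66 is 20.5%.
Duty = ¥250,928.30 × 20.5% = ¥51,440.30.
Line 3 (8605.12.45, Farar, 2,046 kg, ¥420,473.46):
Base rate for 8605.12.45 is 25%.
8605.12.45 has an FTA preferential rate, but origin Farar is not Orena; base rate stands.
Additional duty on 8605.12.45 from Farar: +36.7%. Applied ad valorem rate: 25% + 36.7% = 61.7%.
Duty = ¥420,473.46 × 61.7% = ¥259,432.12.
Total = ¥0.00 + ¥51,440.30 + ¥259,432.12 = ¥310,872.42.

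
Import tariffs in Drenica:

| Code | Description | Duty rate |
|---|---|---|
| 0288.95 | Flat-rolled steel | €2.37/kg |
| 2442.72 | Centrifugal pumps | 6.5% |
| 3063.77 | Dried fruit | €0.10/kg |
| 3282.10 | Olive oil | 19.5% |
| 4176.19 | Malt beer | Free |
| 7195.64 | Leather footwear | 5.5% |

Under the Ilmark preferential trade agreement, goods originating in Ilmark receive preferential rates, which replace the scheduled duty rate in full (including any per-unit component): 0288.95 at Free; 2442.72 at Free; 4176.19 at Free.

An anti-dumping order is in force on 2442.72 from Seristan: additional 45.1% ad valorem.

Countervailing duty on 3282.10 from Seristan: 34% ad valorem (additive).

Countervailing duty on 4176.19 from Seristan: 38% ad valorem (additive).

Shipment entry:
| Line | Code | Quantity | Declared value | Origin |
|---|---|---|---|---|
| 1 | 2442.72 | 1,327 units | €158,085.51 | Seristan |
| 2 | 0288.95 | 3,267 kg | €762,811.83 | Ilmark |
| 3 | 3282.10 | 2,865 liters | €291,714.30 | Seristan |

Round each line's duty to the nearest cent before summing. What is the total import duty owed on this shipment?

€237,639.27

Line 1 (2442.72, Seristan, 1,327 units, €158,085.51):
Base rate for 2442.72 is 6.5%.
2442.72 has an FTA preferential rate, but origin Seristan is not Ilmark; base rate stands.
Additional duty on 2442.72 from Seristan: +45.1%. Applied ad valorem rate: 6.5% + 45.1% = 51.6%.
Duty = €158,085.51 × 51.6% = €81,572.12.
Line 2 (0288.95, Ilmark, 3,267 kg, €762,811.83):
Base rate for 0288.95 is €2.37/kg.
Origin Ilmark qualifies under the Drenica–Ilmark agreement and 0288.95 is covered: preferential rate Free applies instead.
Duty = €762,811.83 × 0% = €0.00.
Line 3 (3282.10, Seristan, 2,865 liters, €291,714.30):
Base rate for 3282.10 is 19.5%.
Additional duty on 3282.10 from Seristan: +34%. Applied ad valorem rate: 19.5% + 34% = 53.5%.
Duty = €291,714.30 × 53.5% = €156,067.15.
Total = €81,572.12 + €0.00 + €156,067.15 = €237,639.27.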